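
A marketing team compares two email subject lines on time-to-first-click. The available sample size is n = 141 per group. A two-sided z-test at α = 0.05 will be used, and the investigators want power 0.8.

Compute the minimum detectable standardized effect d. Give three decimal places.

d ≈ 0.334

Required noncentrality: δ = z_{0.025} + z_{0.20} = 1.960 + 0.842 = 2.802.
(The second rejection-region term Φ(−δ − z_{α/2}) is negligible and dropped.)
δ = d·√(n/2) ⇒ d = δ/√(n/2) = 2.802/√(141/2) = 0.3337.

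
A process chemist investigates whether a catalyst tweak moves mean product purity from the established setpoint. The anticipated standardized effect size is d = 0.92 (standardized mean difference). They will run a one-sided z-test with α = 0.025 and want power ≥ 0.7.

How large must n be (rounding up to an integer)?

For power 0.7 need Φ(δ − z_{0.025}) = 0.7, so δ = z_{0.025} + z_{0.30} = 1.960 + 0.524 = 2.484.
δ = d·√n ⇒ n = (δ/d)² = (2.484 / 0.92)² = 7.29.
Round up to the next whole unit.

n = 8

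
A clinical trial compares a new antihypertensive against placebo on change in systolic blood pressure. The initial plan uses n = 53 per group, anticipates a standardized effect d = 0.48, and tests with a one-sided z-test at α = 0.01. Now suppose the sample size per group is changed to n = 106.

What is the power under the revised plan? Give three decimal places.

With n = 106 per group: δ = d·√(n/2) = 0.48 × √(106/2) = 3.4945. Critical value z_{0.01} = 2.326.
Revised power = P(Z > 2.326 − δ) = Φ(1.168) = 0.8786.

Power ≈ 0.879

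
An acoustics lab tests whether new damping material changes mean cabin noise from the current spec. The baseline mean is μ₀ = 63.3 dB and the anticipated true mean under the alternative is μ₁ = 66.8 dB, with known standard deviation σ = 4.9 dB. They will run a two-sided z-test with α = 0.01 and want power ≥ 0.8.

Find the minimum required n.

Standardized effect: d = |μ₁ − μ₀| / σ = |66.8 − 63.3| / 4.9 = 0.7143
Set Φ(δ − 2.576) = 0.8; then δ − 2.576 = Φ⁻¹(0.8) = 0.842, giving δ = 3.417.
(The Φ(−δ − z_{α/2}) term is vanishingly small for δ > 0 and is dropped in the standard sample-size formula.)
δ = d·√n ⇒ n = (δ/d)² = (3.417 / 0.7143)² = 22.89.
Round up to the next whole unit.

n = 23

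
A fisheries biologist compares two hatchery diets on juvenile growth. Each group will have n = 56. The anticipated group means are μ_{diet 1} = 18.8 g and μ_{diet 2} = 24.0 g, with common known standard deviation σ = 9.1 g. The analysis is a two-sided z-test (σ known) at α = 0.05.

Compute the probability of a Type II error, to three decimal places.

Standardized effect: d = |μ_{diet 1} − μ_{diet 2}| / σ = |18.8 − 24.0| / 9.1 = 0.5714
Noncentrality parameter: δ = d·√(n/2) = 0.5714 × √(56/2) = 3.0237
Two-sided α = 0.05 → critical value z_{0.025} = 1.960.
Power = Φ(δ − 1.960) + Φ(−δ − 1.960) = Φ(1.064) + Φ(-4.984) = 0.8563 + 0.0000 = 0.8563.
Type II error: β = 1 − power = 1 − 0.8563 = 0.1437.

β ≈ 0.144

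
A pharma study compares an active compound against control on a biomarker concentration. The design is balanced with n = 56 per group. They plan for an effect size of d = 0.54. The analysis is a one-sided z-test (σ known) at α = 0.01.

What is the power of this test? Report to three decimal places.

Noncentrality parameter: δ = d·√(n/2) = 0.54 × √(56/2) = 2.8574
Critical value for a one-sided test at α = 0.01: z_α = 2.326.
Power = P(Z > 2.326 − δ) = Φ(0.531) = 0.7023.

Power ≈ 0.702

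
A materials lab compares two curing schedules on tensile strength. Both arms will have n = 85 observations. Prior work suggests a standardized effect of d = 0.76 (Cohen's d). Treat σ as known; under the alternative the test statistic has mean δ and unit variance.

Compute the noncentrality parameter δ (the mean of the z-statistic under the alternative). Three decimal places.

The noncentrality parameter scales effect size by the design's sample-size factor: δ = d·√(n/2) = 0.76 × √(85/2) = 4.9546

δ ≈ 4.955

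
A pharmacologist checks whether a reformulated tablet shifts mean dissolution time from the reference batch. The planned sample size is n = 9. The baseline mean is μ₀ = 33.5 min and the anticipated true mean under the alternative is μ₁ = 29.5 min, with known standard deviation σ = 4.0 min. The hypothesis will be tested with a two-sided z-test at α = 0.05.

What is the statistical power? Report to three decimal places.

Standardized effect: d = |μ₁ − μ₀| / σ = |29.5 − 33.5| / 4.0 = 1.0000
Noncentrality parameter: δ = d·√n = 1.0000 × √9 = 3.0000
Two-sided α = 0.05 → critical value z_{0.025} = 1.960.
Power = Φ(δ − 1.960) + Φ(−δ − 1.960) = Φ(1.040) + Φ(-4.960) = 0.8508 + 0.0000 = 0.8508.

Power ≈ 0.851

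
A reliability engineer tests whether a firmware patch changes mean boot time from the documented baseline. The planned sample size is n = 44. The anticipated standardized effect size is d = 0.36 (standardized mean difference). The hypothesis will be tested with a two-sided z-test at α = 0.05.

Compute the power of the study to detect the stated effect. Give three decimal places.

Noncentrality parameter: δ = d·√n = 0.36 × √44 = 2.3880
Two-sided α = 0.05 → critical value z_{0.025} = 1.960.
Power = Φ(δ − 1.960) + Φ(−δ − 1.960) = Φ(0.428) + Φ(-4.348) = 0.6657 + 0.0000 = 0.6657.

Power ≈ 0.666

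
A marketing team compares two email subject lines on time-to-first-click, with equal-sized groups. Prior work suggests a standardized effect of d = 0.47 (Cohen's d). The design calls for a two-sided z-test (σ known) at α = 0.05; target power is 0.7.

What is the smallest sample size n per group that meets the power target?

n = 56 per group

For power 0.7 need Φ(δ − z_{0.025}) = 0.7, so δ = z_{0.025} + z_{0.30} = 1.960 + 0.524 = 2.484.
(For δ > 0 the lower-tail rejection region contributes negligibly to power, so the one-term inversion is standard.)
δ = d·√(n/2) ⇒ n = 2(δ/d)² = 2 × (2.484 / 0.47)² = 55.88.
Rounding up, n = 56 per group.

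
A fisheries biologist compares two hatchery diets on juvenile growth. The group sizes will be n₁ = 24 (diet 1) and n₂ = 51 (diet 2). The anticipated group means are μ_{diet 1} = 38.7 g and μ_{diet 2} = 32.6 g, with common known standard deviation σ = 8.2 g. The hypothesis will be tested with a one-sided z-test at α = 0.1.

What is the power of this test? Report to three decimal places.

Power ≈ 0.958

Standardized effect: d = |μ_{diet 1} − μ_{diet 2}| / σ = |38.7 − 32.6| / 8.2 = 0.7439
Noncentrality parameter: δ = d / √(1/n₁ + 1/n₂) = 0.7439 / √(1/24 + 1/51) = 3.0052
One-sided α = 0.1 → critical value z_{0.1} = 1.282.
Power = P(Z > 1.282 − δ) = Φ(1.724) = 0.9576.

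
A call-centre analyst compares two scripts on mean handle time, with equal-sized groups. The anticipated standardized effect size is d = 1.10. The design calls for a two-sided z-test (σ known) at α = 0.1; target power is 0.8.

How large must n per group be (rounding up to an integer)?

For power 0.8 need Φ(δ − z_{0.05}) = 0.8, so δ = z_{0.05} + z_{0.20} = 1.645 + 0.842 = 2.486.
(For δ > 0 the lower-tail rejection region contributes negligibly to power, so the one-term inversion is standard.)
δ = d·√(n/2) ⇒ n = 2(δ/d)² = 2 × (2.486 / 1.10)² = 10.22.
Round up to the next whole unit.

n = 11 per group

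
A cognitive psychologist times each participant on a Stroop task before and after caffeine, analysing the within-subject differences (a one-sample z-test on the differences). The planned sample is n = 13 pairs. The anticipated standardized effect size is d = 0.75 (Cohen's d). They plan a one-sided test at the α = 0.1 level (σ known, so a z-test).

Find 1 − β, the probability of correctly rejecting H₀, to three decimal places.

Power ≈ 0.923

Noncentrality parameter: δ = d·√n = 0.75 × √13 = 2.7042
One-sided α = 0.1 → critical value z_{0.1} = 1.282.
Power = P(Z > 1.282 − δ) = Φ(1.423) = 0.9226.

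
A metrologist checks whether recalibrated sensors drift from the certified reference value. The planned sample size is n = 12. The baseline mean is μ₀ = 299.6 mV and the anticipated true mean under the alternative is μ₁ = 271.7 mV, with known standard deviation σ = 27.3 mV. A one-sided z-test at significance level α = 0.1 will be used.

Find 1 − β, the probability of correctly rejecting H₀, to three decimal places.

Power ≈ 0.988

Standardized effect: d = |μ₁ − μ₀| / σ = |271.7 − 299.6| / 27.3 = 1.0220
Noncentrality parameter: δ = d·√n = 1.0220 × √12 = 3.5402
Critical value for a one-sided test at α = 0.1: z_α = 1.282.
Power = P(Z > 1.282 − δ) = Φ(2.259) = 0.9880.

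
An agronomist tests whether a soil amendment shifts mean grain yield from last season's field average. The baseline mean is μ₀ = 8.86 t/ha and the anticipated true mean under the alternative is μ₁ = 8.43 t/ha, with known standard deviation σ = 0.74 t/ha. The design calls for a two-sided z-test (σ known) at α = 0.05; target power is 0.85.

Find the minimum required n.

Standardized effect: d = |μ₁ − μ₀| / σ = |8.43 − 8.86| / 0.74 = 0.5811
Set Φ(δ − 1.960) = 0.85; then δ − 1.960 = Φ⁻¹(0.85) = 1.036, giving δ = 2.996.
(For δ > 0 the lower-tail rejection region contributes negligibly to power, so the one-term inversion is standard.)
δ = d·√n ⇒ n = (δ/d)² = (2.996 / 0.5811)² = 26.59.
Rounding up, n = 27.

n = 27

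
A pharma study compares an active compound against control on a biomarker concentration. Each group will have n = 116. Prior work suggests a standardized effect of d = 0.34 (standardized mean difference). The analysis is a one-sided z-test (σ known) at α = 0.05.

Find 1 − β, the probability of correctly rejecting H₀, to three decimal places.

Power ≈ 0.828

Noncentrality parameter: δ = d·√(n/2) = 0.34 × √(116/2) = 2.5894
One-sided α = 0.05 → critical value z_{0.05} = 1.645.
Power = Φ(δ − 1.645) = Φ(0.945) = 0.8275.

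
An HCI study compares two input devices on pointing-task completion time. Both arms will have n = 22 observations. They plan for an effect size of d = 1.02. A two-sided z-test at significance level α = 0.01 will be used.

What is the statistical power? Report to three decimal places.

Noncentrality parameter: δ = d·√(n/2) = 1.02 × √(22/2) = 3.3830
Critical value for a two-sided test at α = 0.01: z_{α/2} = 2.576.
Power = Φ(δ − 2.576) + Φ(−δ − 2.576) = Φ(0.807) + Φ(-5.959) = 0.7902 + 0.0000 = 0.7902.

Power ≈ 0.790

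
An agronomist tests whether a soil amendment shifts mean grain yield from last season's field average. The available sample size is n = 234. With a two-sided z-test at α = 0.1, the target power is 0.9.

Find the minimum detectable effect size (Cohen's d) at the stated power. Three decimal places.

Need Φ(δ − 1.645) = 0.9, so δ = 1.645 + 1.282 = 2.926.
(The second rejection-region term Φ(−δ − z_{α/2}) is negligible and dropped.)
δ = d·√n ⇒ d = δ/√n = 2.926/√234 = 0.1913.

d ≈ 0.191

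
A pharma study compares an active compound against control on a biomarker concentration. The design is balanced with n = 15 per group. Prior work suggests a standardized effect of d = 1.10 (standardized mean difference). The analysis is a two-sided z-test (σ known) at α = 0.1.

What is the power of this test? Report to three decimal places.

Power ≈ 0.914

Noncentrality parameter: δ = d·√(n/2) = 1.10 × √(15/2) = 3.0125
Two-sided α = 0.1 → critical value z_{0.05} = 1.645.
Power = Φ(δ − 1.645) + Φ(−δ − 1.645) = Φ(1.368) + Φ(-4.657) = 0.9143 + 0.0000 = 0.9143.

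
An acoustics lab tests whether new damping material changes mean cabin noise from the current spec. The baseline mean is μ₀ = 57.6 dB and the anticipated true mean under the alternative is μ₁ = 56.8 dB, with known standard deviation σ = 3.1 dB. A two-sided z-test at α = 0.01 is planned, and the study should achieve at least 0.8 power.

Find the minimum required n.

Standardized effect: d = |μ₁ − μ₀| / σ = |56.8 − 57.6| / 3.1 = 0.2581
For power 0.8 need Φ(δ − z_{0.005}) = 0.8, so δ = z_{0.005} + z_{0.20} = 2.576 + 0.842 = 3.417.
(The Φ(−δ − z_{α/2}) term is vanishingly small for δ > 0 and is dropped in the standard sample-size formula.)
δ = d·√n ⇒ n = (δ/d)² = (3.417 / 0.2581)² = 175.37.
Round up to the next whole unit.

n = 176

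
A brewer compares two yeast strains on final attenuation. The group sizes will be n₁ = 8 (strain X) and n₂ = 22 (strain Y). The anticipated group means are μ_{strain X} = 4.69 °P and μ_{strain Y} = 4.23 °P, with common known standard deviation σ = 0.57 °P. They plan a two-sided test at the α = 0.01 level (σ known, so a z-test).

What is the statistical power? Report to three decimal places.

Power ≈ 0.267

Standardized effect: d = |μ_{strain X} − μ_{strain Y}| / σ = |4.69 − 4.23| / 0.57 = 0.8070
Noncentrality parameter: δ = d / √(1/n₁ + 1/n₂) = 0.8070 / √(1/8 + 1/22) = 1.9547
Critical value for a two-sided test at α = 0.01: z_{α/2} = 2.576.
Power = Φ(δ − 2.576) + Φ(−δ − 2.576) = Φ(-0.621) + Φ(-4.531) = 0.2673 + 0.0000 = 0.2673.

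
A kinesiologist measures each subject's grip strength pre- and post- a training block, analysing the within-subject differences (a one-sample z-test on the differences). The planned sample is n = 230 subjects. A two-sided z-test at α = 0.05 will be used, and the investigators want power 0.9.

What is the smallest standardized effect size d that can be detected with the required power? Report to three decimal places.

d ≈ 0.214

Required noncentrality: δ = z_{0.025} + z_{0.10} = 1.960 + 1.282 = 3.242.
(The second rejection-region term Φ(−δ − z_{α/2}) is negligible and dropped.)
δ = d·√n ⇒ d = δ/√n = 3.242/√230 = 0.2137.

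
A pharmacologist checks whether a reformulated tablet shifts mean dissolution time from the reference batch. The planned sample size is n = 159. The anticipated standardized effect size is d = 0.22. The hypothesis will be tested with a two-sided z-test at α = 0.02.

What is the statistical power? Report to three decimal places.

Power ≈ 0.673

Noncentrality parameter: δ = d·√n = 0.22 × √159 = 2.7741
Two-sided α = 0.02 → critical value z_{0.01} = 2.326.
Power = Φ(δ − 2.326) + Φ(−δ − 2.326) = Φ(0.448) + Φ(-5.100) = 0.6728 + 0.0000 = 0.6728.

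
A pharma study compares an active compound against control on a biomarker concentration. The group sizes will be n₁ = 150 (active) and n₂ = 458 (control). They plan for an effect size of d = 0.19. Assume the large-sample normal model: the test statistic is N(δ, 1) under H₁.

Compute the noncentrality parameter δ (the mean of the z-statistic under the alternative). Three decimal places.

δ ≈ 2.020

The noncentrality parameter scales effect size by the design's sample-size factor: δ = d / √(1/n₁ + 1/n₂) = 0.19 / √(1/150 + 1/458) = 2.0197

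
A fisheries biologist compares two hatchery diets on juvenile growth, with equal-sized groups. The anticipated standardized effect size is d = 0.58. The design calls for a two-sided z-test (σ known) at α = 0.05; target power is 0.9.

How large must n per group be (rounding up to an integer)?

For power 0.9 need Φ(δ − z_{0.025}) = 0.9, so δ = z_{0.025} + z_{0.10} = 1.960 + 1.282 = 3.242.
(Ignoring the negligible lower-tail rejection probability gives the usual closed-form inversion.)
δ = d·√(n/2) ⇒ n = 2(δ/d)² = 2 × (3.242 / 0.58)² = 62.47.
Round up to the next whole unit.

n = 63 per group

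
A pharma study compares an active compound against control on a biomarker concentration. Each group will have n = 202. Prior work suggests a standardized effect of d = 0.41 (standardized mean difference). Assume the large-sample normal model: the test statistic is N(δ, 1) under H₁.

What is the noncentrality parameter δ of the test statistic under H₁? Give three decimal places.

δ ≈ 4.120

δ = d·√(n/2) = 0.41 × √(202/2) = 4.1204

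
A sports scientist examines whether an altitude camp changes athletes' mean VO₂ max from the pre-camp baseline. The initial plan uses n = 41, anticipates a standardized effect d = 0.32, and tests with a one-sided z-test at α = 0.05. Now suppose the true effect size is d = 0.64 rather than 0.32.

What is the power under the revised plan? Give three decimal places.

With d = 0.64: δ = d·√n = 0.64 × √41 = 4.0980. Critical value z_{0.05} = 1.645.
Revised power = P(Z > 1.645 − δ) = Φ(2.453) = 0.9929.

Power ≈ 0.993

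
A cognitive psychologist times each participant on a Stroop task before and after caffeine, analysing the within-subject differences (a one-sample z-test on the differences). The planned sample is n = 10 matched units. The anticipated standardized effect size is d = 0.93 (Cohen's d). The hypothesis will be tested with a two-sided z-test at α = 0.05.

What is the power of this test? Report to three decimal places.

Noncentrality parameter: δ = d·√n = 0.93 × √10 = 2.9409
Critical value for a two-sided test at α = 0.05: z_{α/2} = 1.960.
Power = Φ(δ − 1.960) + Φ(−δ − 1.960) = Φ(0.981) + Φ(-4.901) = 0.8367 + 0.0000 = 0.8367.

Power ≈ 0.837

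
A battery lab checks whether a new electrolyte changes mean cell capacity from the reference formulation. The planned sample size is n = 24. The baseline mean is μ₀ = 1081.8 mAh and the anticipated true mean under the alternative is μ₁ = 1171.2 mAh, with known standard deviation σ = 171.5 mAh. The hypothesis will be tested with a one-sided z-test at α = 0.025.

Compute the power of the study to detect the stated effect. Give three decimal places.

Power ≈ 0.724

Standardized effect: d = |μ₁ − μ₀| / σ = |1171.2 − 1081.8| / 171.5 = 0.5213
Noncentrality parameter: λ = d·√n = 0.5213 × √24 = 2.5538
One-sided α = 0.025 → critical value z_{0.025} = 1.960.
Power = P(Z > 1.960 − λ) = Φ(0.594) = 0.7237.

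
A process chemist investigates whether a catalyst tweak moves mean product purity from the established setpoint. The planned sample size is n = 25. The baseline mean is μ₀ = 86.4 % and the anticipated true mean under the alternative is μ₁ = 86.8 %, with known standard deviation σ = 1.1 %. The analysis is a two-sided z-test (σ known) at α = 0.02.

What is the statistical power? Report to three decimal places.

Standardized effect: d = |μ₁ − μ₀| / σ = |86.8 − 86.4| / 1.1 = 0.3636
Noncentrality parameter: δ = d·√n = 0.3636 × √25 = 1.8182
Two-sided α = 0.02 → critical value z_{0.01} = 2.326.
Power = Φ(δ − 2.326) + Φ(−δ − 2.326) = Φ(-0.508) + Φ(-4.145) = 0.3057 + 0.0000 = 0.3057.

Power ≈ 0.306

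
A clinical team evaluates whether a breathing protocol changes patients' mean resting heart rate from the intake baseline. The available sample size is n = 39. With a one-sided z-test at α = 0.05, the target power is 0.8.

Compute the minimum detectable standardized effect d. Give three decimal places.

d ≈ 0.398

Required noncentrality: δ = z_{0.05} + z_{0.20} = 1.645 + 0.842 = 2.486.
δ = d·√n ⇒ d = δ/√n = 2.486/√39 = 0.3982.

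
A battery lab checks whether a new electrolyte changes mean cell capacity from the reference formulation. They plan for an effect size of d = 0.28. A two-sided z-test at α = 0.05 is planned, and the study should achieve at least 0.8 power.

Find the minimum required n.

For power 0.8 need Φ(δ − z_{0.025}) = 0.8, so δ = z_{0.025} + z_{0.20} = 1.960 + 0.842 = 2.802.
(For δ > 0 the lower-tail rejection region contributes negligibly to power, so the one-term inversion is standard.)
δ = d·√n ⇒ n = (δ/d)² = (2.802 / 0.28)² = 100.11.
Round up to the next whole unit.

n = 101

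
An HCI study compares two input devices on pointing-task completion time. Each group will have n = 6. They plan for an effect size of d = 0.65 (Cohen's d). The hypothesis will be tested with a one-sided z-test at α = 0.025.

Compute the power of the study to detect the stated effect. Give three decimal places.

Power ≈ 0.202

Noncentrality parameter: δ = d·√(n/2) = 0.65 × √(6/2) = 1.1258
Critical value for a one-sided test at α = 0.025: z_α = 1.960.
Power = Φ(δ − 1.960) = Φ(-0.834) = 0.2021.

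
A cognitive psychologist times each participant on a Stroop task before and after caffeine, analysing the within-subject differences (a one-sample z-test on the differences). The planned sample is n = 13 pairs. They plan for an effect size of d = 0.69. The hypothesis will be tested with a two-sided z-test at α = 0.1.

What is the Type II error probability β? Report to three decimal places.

Noncentrality parameter: δ = d·√n = 0.69 × √13 = 2.4878
Critical value for a two-sided test at α = 0.1: z_{α/2} = 1.645.
Power = Φ(δ − 1.645) + Φ(−δ − 1.645) = Φ(0.843) + Φ(-4.133) = 0.8004 + 0.0000 = 0.8004.
Type II error: β = 1 − power = 1 − 0.8004 = 0.1996.

β ≈ 0.200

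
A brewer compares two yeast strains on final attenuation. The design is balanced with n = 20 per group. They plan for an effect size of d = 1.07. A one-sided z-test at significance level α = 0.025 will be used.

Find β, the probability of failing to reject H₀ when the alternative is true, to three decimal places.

β ≈ 0.077

Noncentrality parameter: δ = d·√(n/2) = 1.07 × √(20/2) = 3.3836
One-sided α = 0.025 → critical value z_{0.025} = 1.960.
Power = P(Z > 1.960 − δ) = Φ(1.424) = 0.9227.
Type II error: β = 1 − power = 1 − 0.9227 = 0.0773.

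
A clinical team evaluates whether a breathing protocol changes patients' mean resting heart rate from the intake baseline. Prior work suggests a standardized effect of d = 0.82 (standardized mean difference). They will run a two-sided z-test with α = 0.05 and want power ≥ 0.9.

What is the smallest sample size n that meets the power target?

For power 0.9 need Φ(δ − z_{0.025}) = 0.9, so δ = z_{0.025} + z_{0.10} = 1.960 + 1.282 = 3.242.
(For δ > 0 the lower-tail rejection region contributes negligibly to power, so the one-term inversion is standard.)
δ = d·√n ⇒ n = (δ/d)² = (3.242 / 0.82)² = 15.63.
Round up to the next whole unit.

n = 16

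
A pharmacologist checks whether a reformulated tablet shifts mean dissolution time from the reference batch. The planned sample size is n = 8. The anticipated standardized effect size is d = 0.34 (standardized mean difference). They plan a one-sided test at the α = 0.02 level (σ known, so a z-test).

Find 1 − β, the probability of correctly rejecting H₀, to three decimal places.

Noncentrality parameter: δ = d·√n = 0.34 × √8 = 0.9617
One-sided α = 0.02 → critical value z_{0.02} = 2.054.
Power = Φ(δ − 2.054) = Φ(-1.092) = 0.1374.

Power ≈ 0.137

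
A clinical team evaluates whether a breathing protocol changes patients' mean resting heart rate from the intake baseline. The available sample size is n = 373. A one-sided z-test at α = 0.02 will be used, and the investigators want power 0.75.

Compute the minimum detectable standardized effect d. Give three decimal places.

Need Φ(δ − 2.054) = 0.75, so δ = 2.054 + 0.674 = 2.728.
δ = d·√n ⇒ d = δ/√n = 2.728/√373 = 0.1413.

d ≈ 0.141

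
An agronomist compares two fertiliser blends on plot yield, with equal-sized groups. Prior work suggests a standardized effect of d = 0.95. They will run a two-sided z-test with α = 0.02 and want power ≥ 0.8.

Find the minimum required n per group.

n = 23 per group

Set Φ(δ − 2.326) = 0.8; then δ − 2.326 = Φ⁻¹(0.8) = 0.842, giving δ = 3.168.
(For δ > 0 the lower-tail rejection region contributes negligibly to power, so the one-term inversion is standard.)
δ = d·√(n/2) ⇒ n = 2(δ/d)² = 2 × (3.168 / 0.95)² = 22.24.
Rounding up, n = 23 per group.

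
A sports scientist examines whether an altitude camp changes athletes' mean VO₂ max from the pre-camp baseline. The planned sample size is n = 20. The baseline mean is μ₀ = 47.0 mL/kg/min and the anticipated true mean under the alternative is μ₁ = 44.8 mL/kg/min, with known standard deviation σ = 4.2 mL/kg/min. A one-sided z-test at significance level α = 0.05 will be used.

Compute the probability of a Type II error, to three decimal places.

β ≈ 0.243

Standardized effect: d = |μ₁ − μ₀| / σ = |44.8 − 47.0| / 4.2 = 0.5238
Noncentrality parameter: δ = d·√n = 0.5238 × √20 = 2.3425
One-sided α = 0.05 → critical value z_{0.05} = 1.645.
Power = P(Z > 1.645 − δ) = Φ(0.698) = 0.7573.
Type II error: β = 1 − power = 1 − 0.7573 = 0.2427.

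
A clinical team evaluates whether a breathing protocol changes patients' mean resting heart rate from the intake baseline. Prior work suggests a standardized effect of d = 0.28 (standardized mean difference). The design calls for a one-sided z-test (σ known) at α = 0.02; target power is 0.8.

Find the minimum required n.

n = 107

For power 0.8 need Φ(δ − z_{0.02}) = 0.8, so δ = z_{0.02} + z_{0.20} = 2.054 + 0.842 = 2.895.
δ = d·√n ⇒ n = (δ/d)² = (2.895 / 0.28)² = 106.93.
Round up to the next whole unit.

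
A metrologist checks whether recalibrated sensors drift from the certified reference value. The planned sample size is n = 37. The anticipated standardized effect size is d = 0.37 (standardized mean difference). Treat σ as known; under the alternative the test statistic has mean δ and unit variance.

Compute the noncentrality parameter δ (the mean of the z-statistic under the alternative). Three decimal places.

δ ≈ 2.251

The noncentrality parameter scales effect size by the design's sample-size factor: δ = d·√n = 0.37 × √37 = 2.2506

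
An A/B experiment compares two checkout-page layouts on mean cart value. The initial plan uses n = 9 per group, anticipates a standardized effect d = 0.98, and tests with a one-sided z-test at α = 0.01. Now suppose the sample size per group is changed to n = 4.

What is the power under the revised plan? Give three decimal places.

Power ≈ 0.174

With n = 4 per group: δ = d·√(n/2) = 0.98 × √(4/2) = 1.3859. Critical value z_{0.01} = 2.326.
Revised power = Φ(δ − 2.326) = Φ(-0.940) = 0.1735.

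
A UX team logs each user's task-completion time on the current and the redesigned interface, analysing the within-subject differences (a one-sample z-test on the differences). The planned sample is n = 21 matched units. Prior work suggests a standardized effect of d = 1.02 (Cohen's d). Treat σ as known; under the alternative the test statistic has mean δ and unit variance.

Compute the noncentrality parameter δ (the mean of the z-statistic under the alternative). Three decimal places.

The noncentrality parameter scales effect size by the design's sample-size factor: δ = d·√n = 1.02 × √21 = 4.6742

δ ≈ 4.674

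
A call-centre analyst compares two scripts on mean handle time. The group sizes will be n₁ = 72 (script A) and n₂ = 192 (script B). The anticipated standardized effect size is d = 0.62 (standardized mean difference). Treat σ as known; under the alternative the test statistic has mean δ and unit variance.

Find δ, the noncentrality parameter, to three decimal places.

δ ≈ 4.486

δ = d / √(1/n₁ + 1/n₂) = 0.62 / √(1/72 + 1/192) = 4.4865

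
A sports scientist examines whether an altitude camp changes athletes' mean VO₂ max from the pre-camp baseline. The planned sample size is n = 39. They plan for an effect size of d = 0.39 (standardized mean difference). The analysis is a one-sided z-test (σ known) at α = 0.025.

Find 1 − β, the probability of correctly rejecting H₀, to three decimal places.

Power ≈ 0.683

Noncentrality parameter: δ = d·√n = 0.39 × √39 = 2.4355
One-sided α = 0.025 → critical value z_{0.025} = 1.960.
Power = P(Z > 1.960 − δ) = Φ(0.476) = 0.6828.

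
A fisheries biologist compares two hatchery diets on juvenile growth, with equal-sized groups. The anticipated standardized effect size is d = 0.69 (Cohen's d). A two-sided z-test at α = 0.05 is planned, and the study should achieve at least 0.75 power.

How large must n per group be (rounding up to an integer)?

n = 30 per group

Set Φ(δ − 1.960) = 0.75; then δ − 1.960 = Φ⁻¹(0.75) = 0.674, giving δ = 2.634.
(For δ > 0 the lower-tail rejection region contributes negligibly to power, so the one-term inversion is standard.)
δ = d·√(n/2) ⇒ n = 2(δ/d)² = 2 × (2.634 / 0.69)² = 29.15.
Rounding up, n = 30 per group.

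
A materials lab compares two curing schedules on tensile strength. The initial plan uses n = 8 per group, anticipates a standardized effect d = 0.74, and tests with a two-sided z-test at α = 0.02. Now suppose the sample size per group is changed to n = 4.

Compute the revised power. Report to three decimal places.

With n = 4 per group: δ = d·√(n/2) = 0.74 × √(4/2) = 1.0465. Critical value z_{0.01} = 2.326.
Revised power = Φ(δ − 2.326) + Φ(−δ − 2.326) = Φ(-1.280) + Φ(-3.373) = 0.1003 + 0.0004 = 0.1007.

Power ≈ 0.101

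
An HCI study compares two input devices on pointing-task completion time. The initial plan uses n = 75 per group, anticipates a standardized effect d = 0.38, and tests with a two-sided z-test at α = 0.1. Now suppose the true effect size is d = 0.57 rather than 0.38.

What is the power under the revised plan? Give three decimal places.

Power ≈ 0.968

With d = 0.57: δ = d·√(n/2) = 0.57 × √(75/2) = 3.4905. Critical value z_{0.05} = 1.645.
Revised power = Φ(δ − 1.645) + Φ(−δ − 1.645) = Φ(1.846) + Φ(-5.135) = 0.9675 + 0.0000 = 0.9675.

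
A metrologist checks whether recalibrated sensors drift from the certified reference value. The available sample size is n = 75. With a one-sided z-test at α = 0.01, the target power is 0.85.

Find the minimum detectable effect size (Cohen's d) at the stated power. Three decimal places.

Required noncentrality: δ = z_{0.01} + z_{0.15} = 2.326 + 1.036 = 3.363.
δ = d·√n ⇒ d = δ/√n = 3.363/√75 = 0.3883.

d ≈ 0.388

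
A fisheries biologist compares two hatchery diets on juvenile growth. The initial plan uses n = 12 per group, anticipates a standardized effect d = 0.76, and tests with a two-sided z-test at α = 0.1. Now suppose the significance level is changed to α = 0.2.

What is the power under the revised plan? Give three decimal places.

δ = d·√(n/2) = 0.76 × √(12/2) = 1.8616 (unchanged). New critical value: z_{0.1} = 1.282.
Revised power = Φ(δ − 1.282) + Φ(−δ − 1.282) = Φ(0.580) + Φ(-3.143) = 0.7191 + 0.0008 = 0.7199.

Power ≈ 0.720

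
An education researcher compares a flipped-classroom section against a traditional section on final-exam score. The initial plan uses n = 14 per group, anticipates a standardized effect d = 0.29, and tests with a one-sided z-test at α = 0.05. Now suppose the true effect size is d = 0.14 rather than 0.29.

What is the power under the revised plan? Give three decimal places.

With d = 0.14: δ = d·√(n/2) = 0.14 × √(14/2) = 0.3704. Critical value z_{0.05} = 1.645.
Revised power = Φ(δ − 1.645) = Φ(-1.274) = 0.1013.

Power ≈ 0.101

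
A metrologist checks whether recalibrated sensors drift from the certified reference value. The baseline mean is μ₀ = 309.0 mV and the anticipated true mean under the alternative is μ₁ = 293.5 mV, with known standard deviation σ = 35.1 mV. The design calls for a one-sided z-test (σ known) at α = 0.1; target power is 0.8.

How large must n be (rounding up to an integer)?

Standardized effect: d = |μ₁ − μ₀| / σ = |293.5 − 309.0| / 35.1 = 0.4416
Set Φ(δ − 1.282) = 0.8; then δ − 1.282 = Φ⁻¹(0.8) = 0.842, giving δ = 2.123.
δ = d·√n ⇒ n = (δ/d)² = (2.123 / 0.4416)² = 23.12.
Round up to the next whole unit.

n = 24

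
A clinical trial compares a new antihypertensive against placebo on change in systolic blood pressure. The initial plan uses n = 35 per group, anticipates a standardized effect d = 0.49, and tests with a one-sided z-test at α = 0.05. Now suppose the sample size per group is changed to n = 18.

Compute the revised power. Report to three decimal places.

With n = 18 per group: δ = d·√(n/2) = 0.49 × √(18/2) = 1.4700. Critical value z_{0.05} = 1.645.
Revised power = P(Z > 1.645 − δ) = Φ(-0.175) = 0.4306.

Power ≈ 0.431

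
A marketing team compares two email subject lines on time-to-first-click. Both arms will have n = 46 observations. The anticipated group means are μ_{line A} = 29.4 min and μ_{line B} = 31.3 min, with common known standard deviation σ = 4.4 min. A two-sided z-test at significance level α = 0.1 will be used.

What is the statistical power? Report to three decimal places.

Standardized effect: d = |μ_{line A} − μ_{line B}| / σ = |29.4 − 31.3| / 4.4 = 0.4318
Noncentrality parameter: δ = d·√(n/2) = 0.4318 × √(46/2) = 2.0709
Two-sided α = 0.1 → critical value z_{0.05} = 1.645.
Power = Φ(δ − 1.645) + Φ(−δ − 1.645) = Φ(0.426) + Φ(-3.716) = 0.6650 + 0.0001 = 0.6651.

Power ≈ 0.665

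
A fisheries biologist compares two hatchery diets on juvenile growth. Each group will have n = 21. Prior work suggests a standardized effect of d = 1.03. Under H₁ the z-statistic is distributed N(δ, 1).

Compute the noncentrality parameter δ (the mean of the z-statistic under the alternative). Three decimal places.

δ = d·√(n/2) = 1.03 × √(21/2) = 3.3376

δ ≈ 3.338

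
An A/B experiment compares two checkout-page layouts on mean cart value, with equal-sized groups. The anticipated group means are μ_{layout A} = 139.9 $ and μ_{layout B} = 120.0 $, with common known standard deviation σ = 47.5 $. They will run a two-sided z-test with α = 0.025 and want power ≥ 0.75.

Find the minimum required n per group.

n = 97 per group

Standardized effect: d = |μ_{layout A} − μ_{layout B}| / σ = |139.9 − 120.0| / 47.5 = 0.4189
Set Φ(δ − 2.241) = 0.75; then δ − 2.241 = Φ⁻¹(0.75) = 0.674, giving δ = 2.916.
(Ignoring the negligible lower-tail rejection probability gives the usual closed-form inversion.)
δ = d·√(n/2) ⇒ n = 2(δ/d)² = 2 × (2.916 / 0.4189)² = 96.88.
Round up to the next whole unit.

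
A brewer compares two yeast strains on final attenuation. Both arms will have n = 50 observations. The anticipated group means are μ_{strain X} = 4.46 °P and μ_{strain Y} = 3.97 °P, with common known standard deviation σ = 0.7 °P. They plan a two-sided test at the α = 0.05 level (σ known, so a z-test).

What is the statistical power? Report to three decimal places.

Power ≈ 0.938

Standardized effect: d = |μ_{strain X} − μ_{strain Y}| / σ = |4.46 − 3.97| / 0.7 = 0.7000
Noncentrality parameter: δ = d·√(n/2) = 0.7000 × √(50/2) = 3.5000
Two-sided α = 0.05 → critical value z_{0.025} = 1.960.
Power = Φ(δ − 1.960) + Φ(−δ − 1.960) = Φ(1.540) + Φ(-5.460) = 0.9382 + 0.0000 = 0.9382.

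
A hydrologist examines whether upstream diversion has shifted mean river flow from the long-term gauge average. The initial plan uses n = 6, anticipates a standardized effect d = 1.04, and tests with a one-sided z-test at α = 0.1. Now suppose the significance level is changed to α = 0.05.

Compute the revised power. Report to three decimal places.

δ = d·√n = 1.04 × √6 = 2.5475 (unchanged). New critical value: z_{0.05} = 1.645.
Revised power = P(Z > 1.645 − δ) = Φ(0.903) = 0.8166.

Power ≈ 0.817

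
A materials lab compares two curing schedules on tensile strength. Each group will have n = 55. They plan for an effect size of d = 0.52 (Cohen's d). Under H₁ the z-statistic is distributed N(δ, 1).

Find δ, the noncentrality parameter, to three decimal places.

δ = d·√(n/2) = 0.52 × √(55/2) = 2.7269

δ ≈ 2.727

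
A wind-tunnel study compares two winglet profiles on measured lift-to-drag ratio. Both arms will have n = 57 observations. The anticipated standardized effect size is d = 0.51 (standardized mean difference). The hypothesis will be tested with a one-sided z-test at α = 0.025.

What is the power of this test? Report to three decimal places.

Power ≈ 0.777

Noncentrality parameter: δ = d·√(n/2) = 0.51 × √(57/2) = 2.7227
Critical value for a one-sided test at α = 0.025: z_α = 1.960.
Power = Φ(δ − 1.960) = Φ(0.763) = 0.7772.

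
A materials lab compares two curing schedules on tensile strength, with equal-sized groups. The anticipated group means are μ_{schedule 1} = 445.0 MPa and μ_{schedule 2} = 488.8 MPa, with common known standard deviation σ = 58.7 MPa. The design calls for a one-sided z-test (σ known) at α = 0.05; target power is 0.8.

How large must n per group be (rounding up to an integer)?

n = 23 per group

Standardized effect: d = |μ_{schedule 1} − μ_{schedule 2}| / σ = |445.0 − 488.8| / 58.7 = 0.7462
Set Φ(δ − 1.645) = 0.8; then δ − 1.645 = Φ⁻¹(0.8) = 0.842, giving δ = 2.486.
δ = d·√(n/2) ⇒ n = 2(δ/d)² = 2 × (2.486 / 0.7462)² = 22.21.
Round up to the next whole unit.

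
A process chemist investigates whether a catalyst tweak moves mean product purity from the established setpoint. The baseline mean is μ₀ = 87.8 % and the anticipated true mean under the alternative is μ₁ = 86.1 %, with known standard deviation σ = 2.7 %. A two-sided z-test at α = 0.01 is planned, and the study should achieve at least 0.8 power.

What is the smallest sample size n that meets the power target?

n = 30

Standardized effect: d = |μ₁ − μ₀| / σ = |86.1 − 87.8| / 2.7 = 0.6296
For power 0.8 need Φ(δ − z_{0.005}) = 0.8, so δ = z_{0.005} + z_{0.20} = 2.576 + 0.842 = 3.417.
(The Φ(−δ − z_{α/2}) term is vanishingly small for δ > 0 and is dropped in the standard sample-size formula.)
δ = d·√n ⇒ n = (δ/d)² = (3.417 / 0.6296)² = 29.46.
Round up to the next whole unit.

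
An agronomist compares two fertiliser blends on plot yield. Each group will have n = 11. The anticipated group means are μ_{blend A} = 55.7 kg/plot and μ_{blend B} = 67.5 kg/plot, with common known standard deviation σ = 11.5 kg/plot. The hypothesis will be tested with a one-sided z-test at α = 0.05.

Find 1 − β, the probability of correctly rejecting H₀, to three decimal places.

Power ≈ 0.777

Standardized effect: d = |μ_{blend A} − μ_{blend B}| / σ = |55.7 − 67.5| / 11.5 = 1.0261
Noncentrality parameter: δ = d·√(n/2) = 1.0261 × √(11/2) = 2.4064
Critical value for a one-sided test at α = 0.05: z_α = 1.645.
Power = P(Z > 1.645 − δ) = Φ(0.762) = 0.7768.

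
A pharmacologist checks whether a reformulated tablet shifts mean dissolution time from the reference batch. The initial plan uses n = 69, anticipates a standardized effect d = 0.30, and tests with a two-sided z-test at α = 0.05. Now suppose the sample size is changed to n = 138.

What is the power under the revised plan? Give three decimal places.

Power ≈ 0.941

With n = 138: δ = d·√n = 0.30 × √138 = 3.5242. Critical value z_{0.025} = 1.960.
Revised power = Φ(δ − 1.960) + Φ(−δ − 1.960) = Φ(1.564) + Φ(-5.484) = 0.9411 + 0.0000 = 0.9411.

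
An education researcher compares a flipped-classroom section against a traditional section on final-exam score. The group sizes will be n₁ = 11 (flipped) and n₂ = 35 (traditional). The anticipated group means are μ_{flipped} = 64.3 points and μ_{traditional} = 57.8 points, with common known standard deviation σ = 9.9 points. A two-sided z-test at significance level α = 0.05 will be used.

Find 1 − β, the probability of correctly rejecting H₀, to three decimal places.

Standardized effect: d = |μ_{flipped} − μ_{traditional}| / σ = |64.3 − 57.8| / 9.9 = 0.6566
Noncentrality parameter: δ = d / √(1/n₁ + 1/n₂) = 0.6566 / √(1/11 + 1/35) = 1.8995
Critical value for a two-sided test at α = 0.05: z_{α/2} = 1.960.
Power = Φ(δ − 1.960) + Φ(−δ − 1.960) = Φ(-0.061) + Φ(-3.859) = 0.4759 + 0.0001 = 0.4759.

Power ≈ 0.476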